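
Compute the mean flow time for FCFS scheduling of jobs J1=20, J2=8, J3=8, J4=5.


Completion times:
  J1: completes at 20
  J2: completes at 28
  J3: completes at 36
  J4: completes at 41
Sum = 125
Average = 125/4
= 31.25


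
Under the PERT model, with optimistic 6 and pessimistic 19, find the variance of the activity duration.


σ² = ((p - o) / 6)² = (p - o)² / 36
= (19 - 6)² / 36
= 13² / 36
= 169 / 36
= 4.6944


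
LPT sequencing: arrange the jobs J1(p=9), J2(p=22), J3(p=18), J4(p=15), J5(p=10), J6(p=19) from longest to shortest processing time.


LPT: sort by longest processing time first
  J2: p=22
  J6: p=19
  J3: p=18
  J4: p=15
  J5: p=10
  J1: p=9
Order: J2 → J6 → J3 → J4 → J5 → J1


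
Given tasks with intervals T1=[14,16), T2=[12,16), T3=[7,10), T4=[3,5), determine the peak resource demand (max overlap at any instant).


Check each time point for overlaps:
  t=14: 2 tasks active (T1, T2)
Max concurrent = 2


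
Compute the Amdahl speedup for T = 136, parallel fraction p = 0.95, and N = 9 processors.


Amdahl's law: T_p = T × ((1-p) + p/N)
= 136 × ((1-0.95) + 0.95/9)
= 136 × (0.05 + 0.1056)
= 136 × 0.1556
= 21.16
Speedup = 136/21.16
= 6.43×


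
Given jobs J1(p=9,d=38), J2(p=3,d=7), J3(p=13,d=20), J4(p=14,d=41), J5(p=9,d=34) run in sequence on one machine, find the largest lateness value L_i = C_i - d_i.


Lateness per job (L = C - d):
  J1: C=9, d=38, L=-29
  J2: C=12, d=7, L=5
  J3: C=25, d=20, L=5
  J4: C=39, d=41, L=-2
  J5: C=48, d=34, L=14
Lmax = max(-29, 5, 5, -2, 14)
= 14


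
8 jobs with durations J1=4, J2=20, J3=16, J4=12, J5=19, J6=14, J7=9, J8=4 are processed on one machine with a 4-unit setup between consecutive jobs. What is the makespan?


Makespan = Σ processing + (n-1) × setup
= (4 + 20 + 16 + 12 + 19 + 14 + 9 + 4) + (8-1)×4
= 98 + 28
= 126 time units


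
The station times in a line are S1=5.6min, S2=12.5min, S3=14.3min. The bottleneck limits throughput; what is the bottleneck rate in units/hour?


Bottleneck = longest station time
Station times: [5.6, 12.5, 14.3]
Max = 14.3 min
Rate = 60 / 14.3
= 4.20 units/hour (bottleneck: 14.3min)


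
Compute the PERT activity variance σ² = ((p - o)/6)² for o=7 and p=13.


σ² = ((p - o) / 6)² = (p - o)² / 36
= (13 - 7)² / 36
= 6² / 36
= 36 / 36
= 1.0000


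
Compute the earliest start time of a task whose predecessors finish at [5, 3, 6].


ES = max of all predecessor completion times
Predecessors: [5, 3, 6]
ES = max(5, 3, 6)
= 6


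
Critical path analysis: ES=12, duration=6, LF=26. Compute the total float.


EF = ES + duration = 12 + 6 = 18
LS = LF - duration = 26 - 6 = 20
Total Float = LF - EF = 26 - 18
(or LS - ES = 20 - 12)
= 8


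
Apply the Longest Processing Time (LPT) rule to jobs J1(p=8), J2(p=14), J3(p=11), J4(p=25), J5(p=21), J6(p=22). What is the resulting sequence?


LPT: sort by longest processing time first
  J4: p=25
  J6: p=22
  J5: p=21
  J2: p=14
  J3: p=11
  J1: p=8
Order: J4 → J6 → J5 → J2 → J3 → J1


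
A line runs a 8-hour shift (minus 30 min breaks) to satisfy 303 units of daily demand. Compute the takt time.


Available = 8×60 - 30 = 450 min
Takt time = 450 / 303
= 1.49 min/unit


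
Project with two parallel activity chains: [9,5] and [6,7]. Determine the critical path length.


Path A: 9 + 5 = 14
Path B: 6 + 7 = 13
Critical path = longest = max(14, 13)
= 14 (Path A)


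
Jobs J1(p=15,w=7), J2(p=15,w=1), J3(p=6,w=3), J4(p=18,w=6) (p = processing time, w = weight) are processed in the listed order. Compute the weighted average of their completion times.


Completion times:
  J1: C=15, w×C=7×15=105
  J2: C=30, w×C=1×30=30
  J3: C=36, w×C=3×36=108
  J4: C=54, w×C=6×54=324
Sum w×C = 567
Sum w = 17
Weighted avg = 567/17
= 33.35


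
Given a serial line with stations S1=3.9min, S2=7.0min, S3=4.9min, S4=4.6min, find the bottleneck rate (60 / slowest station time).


Bottleneck = longest station time
Station times: [3.9, 7.0, 4.9, 4.6]
Max = 7.0 min
Rate = 60 / 7.0
= 8.57 units/hour (bottleneck: 7.0min)


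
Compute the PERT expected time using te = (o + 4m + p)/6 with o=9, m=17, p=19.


te = (o + 4m + p) / 6
= (9 + 4×17 + 19) / 6
= (9 + 68 + 19) / 6
= 96 / 6
= 16.00


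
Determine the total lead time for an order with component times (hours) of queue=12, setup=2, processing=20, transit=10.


Lead time = queue + setup + processing + transit
= 12 + 2 + 20 + 10
= 44 hours


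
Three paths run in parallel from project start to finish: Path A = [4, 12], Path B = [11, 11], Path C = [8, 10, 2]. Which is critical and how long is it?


Path A: 4 + 12 = 16
Path B: 11 + 11 = 22
Path C: 8 + 10 + 2 = 20
Critical path = longest = max(16, 22, 20)
= 22 (Path B)


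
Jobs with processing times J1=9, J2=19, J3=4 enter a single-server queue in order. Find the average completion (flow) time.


Completion times:
  J1: completes at 9
  J2: completes at 28
  J3: completes at 32
Sum = 69
Average = 69/3
= 23.00


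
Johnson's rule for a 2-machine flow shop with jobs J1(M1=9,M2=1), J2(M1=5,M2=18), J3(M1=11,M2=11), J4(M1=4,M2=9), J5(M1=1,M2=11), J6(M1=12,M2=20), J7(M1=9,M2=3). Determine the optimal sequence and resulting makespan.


Johnson's rule:
Group 1 (M1≤M2, sort by M1): ['J5', 'J4', 'J2', 'J3', 'J6']
Group 2 (M1>M2, sort desc M2): ['J7', 'J1']
Sequence: J5 → J4 → J2 → J3 → J6 → J7 → J1
Makespan calculation:
  J5: M1 done=1, M2 done=12
  J4: M1 done=5, M2 done=21
  J2: M1 done=10, M2 done=39
  J3: M1 done=21, M2 done=50
  J6: M1 done=33, M2 done=70
  J7: M1 done=42, M2 done=73
  J1: M1 done=51, M2 done=74
= Sequence: J5 → J4 → J2 → J3 → J6 → J7 → J1, Makespan: 74


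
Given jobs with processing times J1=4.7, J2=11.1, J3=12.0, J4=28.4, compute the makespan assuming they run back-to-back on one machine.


Sequential makespan: sum all processing times
= 4.7 + 11.1 + 12.0 + 28.4
= 56.2 time units


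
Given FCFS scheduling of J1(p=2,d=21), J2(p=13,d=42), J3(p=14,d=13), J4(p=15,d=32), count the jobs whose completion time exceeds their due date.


Completion vs due date:
  J1: C=2, d=21 → on time
  J2: C=15, d=42 → on time
  J3: C=29, d=13 → TARDY
  J4: C=44, d=32 → TARDY
Tardy jobs: J3, J4
Count = 2


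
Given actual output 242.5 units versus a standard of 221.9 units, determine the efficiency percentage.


Efficiency = (actual / standard) × 100
= (242.5 / 221.9) × 100
= 109.3%


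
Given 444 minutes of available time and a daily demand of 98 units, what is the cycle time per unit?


Cycle time = available time / demand
= 444 / 98
= 4.53 min/unit


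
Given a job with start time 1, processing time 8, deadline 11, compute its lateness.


Completion = 1 + 8 = 9
Lateness = C - d = 9 - 11
= -2


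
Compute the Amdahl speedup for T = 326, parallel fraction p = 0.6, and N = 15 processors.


Amdahl's law: T_p = T × ((1-p) + p/N)
= 326 × ((1-0.6) + 0.6/15)
= 326 × (0.40 + 0.0400)
= 326 × 0.4400
= 143.44
Speedup = 326/143.44
= 2.27×


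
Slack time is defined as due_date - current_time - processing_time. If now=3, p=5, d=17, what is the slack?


Slack = due - current_time - processing
= 17 - 3 - 5
= 9


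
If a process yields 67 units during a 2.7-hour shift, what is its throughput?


Throughput = units / time
= 67 / 2.7
= 24.8 units/hour


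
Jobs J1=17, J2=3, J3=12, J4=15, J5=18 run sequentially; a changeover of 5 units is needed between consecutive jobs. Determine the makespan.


Makespan = Σ processing + (n-1) × setup
= (17 + 3 + 12 + 15 + 18) + (5-1)×5
= 65 + 20
= 85 time units


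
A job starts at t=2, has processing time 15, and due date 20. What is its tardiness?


Completion = start + processing = 2 + 15 = 17
Tardiness = max(0, C - d) = max(0, 17 - 20)
= max(0, -3)
= 0


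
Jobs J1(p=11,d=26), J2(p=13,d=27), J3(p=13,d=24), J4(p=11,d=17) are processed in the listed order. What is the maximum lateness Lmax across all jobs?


Lateness per job (L = C - d):
  J1: C=11, d=26, L=-15
  J2: C=24, d=27, L=-3
  J3: C=37, d=24, L=13
  J4: C=48, d=17, L=31
Lmax = max(-15, -3, 13, 31)
= 31


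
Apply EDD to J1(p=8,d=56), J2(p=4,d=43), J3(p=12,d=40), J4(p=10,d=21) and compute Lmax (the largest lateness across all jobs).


EDD order: J4 → J3 → J2 → J1
Completion and lateness:
  J4: C=10, d=21, L=10-21=-11
  J3: C=22, d=40, L=22-40=-18
  J2: C=26, d=43, L=26-43=-17
  J1: C=34, d=56, L=34-56=-22
Lmax = max(-11, -18, -17, -22)
= -11


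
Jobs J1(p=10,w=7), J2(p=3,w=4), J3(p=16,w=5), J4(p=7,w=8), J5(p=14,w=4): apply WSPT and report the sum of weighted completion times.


WSPT order (by p/w): J2 → J4 → J1 → J3 → J5
  J2: C=3, w·C=4×3=12
  J4: C=10, w·C=8×10=80
  J1: C=20, w·C=7×20=140
  J3: C=36, w·C=5×36=180
  J5: C=50, w·C=4×50=200
Σ w·C = 612
= 612


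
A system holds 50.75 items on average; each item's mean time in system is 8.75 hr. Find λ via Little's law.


Little's law: L = λW → λ = L / W
= 50.75 / 8.75
= 5.80 per hour


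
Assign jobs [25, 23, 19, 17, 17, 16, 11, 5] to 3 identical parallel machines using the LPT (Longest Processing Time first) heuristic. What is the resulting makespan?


Jobs (LPT sorted): [25, 23, 19, 17, 17, 16, 11, 5]
Machines: 3
  J=25 → Machine 1 (load: 0+25=25)
  J=23 → Machine 2 (load: 0+23=23)
  J=19 → Machine 3 (load: 0+19=19)
  J=17 → Machine 3 (load: 19+17=36)
  J=17 → Machine 2 (load: 23+17=40)
  J=16 → Machine 1 (load: 25+16=41)
  J=11 → Machine 3 (load: 36+11=47)
  J=5 → Machine 2 (load: 40+5=45)
Machine loads: [41, 45, 47]
Makespan = max = 47 time units


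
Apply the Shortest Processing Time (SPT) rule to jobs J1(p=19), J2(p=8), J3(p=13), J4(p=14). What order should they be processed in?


SPT: sort by shortest processing time
  J2: p=8
  J3: p=13
  J4: p=14
  J1: p=19
Order: J2 → J3 → J4 → J1


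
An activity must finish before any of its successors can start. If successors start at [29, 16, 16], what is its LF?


LF = min of all successor start times
Successors start at: [29, 16, 16]
LF = min(29, 16, 16)
= 16


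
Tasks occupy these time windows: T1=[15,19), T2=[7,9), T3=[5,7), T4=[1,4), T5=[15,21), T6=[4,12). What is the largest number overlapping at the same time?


Check each time point for overlaps:
  t=5: 2 tasks active (T3, T6)
Max concurrent = 2


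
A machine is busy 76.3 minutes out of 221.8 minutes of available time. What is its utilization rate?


Utilization = busy / total × 100
= 76.3 / 221.8 × 100
= 34.4%


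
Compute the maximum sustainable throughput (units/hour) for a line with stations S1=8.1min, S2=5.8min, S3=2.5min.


Bottleneck = longest station time
Station times: [8.1, 5.8, 2.5]
Max = 8.1 min
Rate = 60 / 8.1
= 7.41 units/hour (bottleneck: 8.1min)


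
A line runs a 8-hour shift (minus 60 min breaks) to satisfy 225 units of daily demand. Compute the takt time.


Available = 8×60 - 60 = 420 min
Takt time = 420 / 225
= 1.87 min/unit


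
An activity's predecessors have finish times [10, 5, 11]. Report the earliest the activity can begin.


ES = max of all predecessor completion times
Predecessors: [10, 5, 11]
ES = max(10, 5, 11)
= 11


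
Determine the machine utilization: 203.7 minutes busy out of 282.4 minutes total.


Utilization = busy / total × 100
= 203.7 / 282.4 × 100
= 72.1%


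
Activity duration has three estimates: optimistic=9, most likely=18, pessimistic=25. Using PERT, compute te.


te = (o + 4m + p) / 6
= (9 + 4×18 + 25) / 6
= (9 + 72 + 25) / 6
= 106 / 6
= 17.67


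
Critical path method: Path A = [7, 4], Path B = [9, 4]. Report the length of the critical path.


Path A: 7 + 4 = 11
Path B: 9 + 4 = 13
Critical path = longest = max(11, 13)
= 13 (Path B)


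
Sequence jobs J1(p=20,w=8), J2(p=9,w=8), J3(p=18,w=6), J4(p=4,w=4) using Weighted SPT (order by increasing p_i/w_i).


WSPT (Smith's rule): sort by p/w ascending
  J4: p/w = 4/4 = 1.000
  J2: p/w = 9/8 = 1.125
  J1: p/w = 20/8 = 2.500
  J3: p/w = 18/6 = 3.000
Order: J4 → J2 → J1 → J3


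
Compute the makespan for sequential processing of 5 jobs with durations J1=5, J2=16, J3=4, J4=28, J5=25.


Sequential makespan: sum all processing times
= 5 + 16 + 4 + 28 + 25
= 78 time units


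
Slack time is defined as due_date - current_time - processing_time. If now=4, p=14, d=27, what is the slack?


Slack = due - current_time - processing
= 27 - 4 - 14
= 9


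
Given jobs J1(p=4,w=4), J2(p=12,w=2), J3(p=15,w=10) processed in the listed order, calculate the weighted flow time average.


Completion times:
  J1: C=4, w×C=4×4=16
  J2: C=16, w×C=2×16=32
  J3: C=31, w×C=10×31=310
Sum w×C = 358
Sum w = 16
Weighted avg = 358/16
= 22.38


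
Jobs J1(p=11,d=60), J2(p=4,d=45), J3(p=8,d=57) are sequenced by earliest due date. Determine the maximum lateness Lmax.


EDD order: J2 → J3 → J1
Completion and lateness:
  J2: C=4, d=45, L=4-45=-41
  J3: C=12, d=57, L=12-57=-45
  J1: C=23, d=60, L=23-60=-37
Lmax = max(-41, -45, -37)
= -37


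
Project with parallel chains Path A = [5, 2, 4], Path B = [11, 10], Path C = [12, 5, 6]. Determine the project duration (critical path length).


Path A: 5 + 2 + 4 = 11
Path B: 11 + 10 = 21
Path C: 12 + 5 + 6 = 23
Critical path = longest = max(11, 21, 23)
= 23 (Path C)


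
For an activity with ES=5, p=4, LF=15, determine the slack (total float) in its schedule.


EF = ES + duration = 5 + 4 = 9
LS = LF - duration = 15 - 4 = 11
Total Float = LF - EF = 15 - 9
(or LS - ES = 11 - 5)
= 6


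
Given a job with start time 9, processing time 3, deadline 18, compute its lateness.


Completion = 9 + 3 = 12
Lateness = C - d = 12 - 18
= -6


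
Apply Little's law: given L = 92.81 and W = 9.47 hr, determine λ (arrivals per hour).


Little's law: L = λW → λ = L / W
= 92.81 / 9.47
= 9.80 per hour


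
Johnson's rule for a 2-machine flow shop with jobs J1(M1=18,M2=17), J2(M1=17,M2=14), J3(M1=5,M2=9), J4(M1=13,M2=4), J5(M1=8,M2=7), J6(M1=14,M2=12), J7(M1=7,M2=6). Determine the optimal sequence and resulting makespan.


Johnson's rule:
Group 1 (M1≤M2, sort by M1): ['J3']
Group 2 (M1>M2, sort desc M2): ['J1', 'J2', 'J6', 'J5', 'J7', 'J4']
Sequence: J3 → J1 → J2 → J6 → J5 → J7 → J4
Makespan calculation:
  J3: M1 done=5, M2 done=14
  J1: M1 done=23, M2 done=40
  J2: M1 done=40, M2 done=54
  J6: M1 done=54, M2 done=66
  J5: M1 done=62, M2 done=73
  J7: M1 done=69, M2 done=79
  J4: M1 done=82, M2 done=86
= Sequence: J3 → J1 → J2 → J6 → J5 → J7 → J4, Makespan: 86


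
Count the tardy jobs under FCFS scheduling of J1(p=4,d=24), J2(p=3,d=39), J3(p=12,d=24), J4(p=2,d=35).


Completion vs due date:
  J1: C=4, d=24 → on time
  J2: C=7, d=39 → on time
  J3: C=19, d=24 → on time
  J4: C=21, d=35 → on time
Tardy jobs: none
Count = 0


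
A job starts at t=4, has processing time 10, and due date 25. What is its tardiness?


Completion = start + processing = 4 + 10 = 14
Tardiness = max(0, C - d) = max(0, 14 - 25)
= max(0, -11)
= 0


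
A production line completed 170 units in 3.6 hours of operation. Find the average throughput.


Throughput = units / time
= 170 / 3.6
= 47.2 units/hour


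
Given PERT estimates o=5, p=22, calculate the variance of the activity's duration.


σ² = ((p - o) / 6)² = (p - o)² / 36
= (22 - 5)² / 36
= 17² / 36
= 289 / 36
= 8.0278


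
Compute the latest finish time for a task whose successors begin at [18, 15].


LF = min of all successor start times
Successors start at: [18, 15]
LF = min(18, 15)
= 15


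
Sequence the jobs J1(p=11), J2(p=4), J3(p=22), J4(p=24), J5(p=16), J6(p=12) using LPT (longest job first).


LPT: sort by longest processing time first
  J4: p=24
  J3: p=22
  J5: p=16
  J6: p=12
  J1: p=11
  J2: p=4
Order: J4 → J3 → J5 → J6 → J1 → J2


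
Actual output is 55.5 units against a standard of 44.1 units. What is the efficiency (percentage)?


Efficiency = (actual / standard) × 100
= (55.5 / 44.1) × 100
= 125.9%


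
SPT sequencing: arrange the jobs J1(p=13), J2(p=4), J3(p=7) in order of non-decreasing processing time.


SPT: sort by shortest processing time
  J2: p=4
  J3: p=7
  J1: p=13
Order: J2 → J3 → J1


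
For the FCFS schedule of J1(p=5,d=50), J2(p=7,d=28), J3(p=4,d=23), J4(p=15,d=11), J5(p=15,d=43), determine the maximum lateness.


Lateness per job (L = C - d):
  J1: C=5, d=50, L=-45
  J2: C=12, d=28, L=-16
  J3: C=16, d=23, L=-7
  J4: C=31, d=11, L=20
  J5: C=46, d=43, L=3
Lmax = max(-45, -16, -7, 20, 3)
= 20


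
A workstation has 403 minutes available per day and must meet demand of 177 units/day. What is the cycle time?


Cycle time = available time / demand
= 403 / 177
= 2.28 min/unit


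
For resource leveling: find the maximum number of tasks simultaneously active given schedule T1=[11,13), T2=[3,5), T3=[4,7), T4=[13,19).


Check each time point for overlaps:
  t=4: 2 tasks active (T2, T3)
Max concurrent = 2


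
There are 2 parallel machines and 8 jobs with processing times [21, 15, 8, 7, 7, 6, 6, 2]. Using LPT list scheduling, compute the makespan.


Jobs (LPT sorted): [21, 15, 8, 7, 7, 6, 6, 2]
Machines: 2
  J=21 → Machine 1 (load: 0+21=21)
  J=15 → Machine 2 (load: 0+15=15)
  J=8 → Machine 2 (load: 15+8=23)
  J=7 → Machine 1 (load: 21+7=28)
  J=7 → Machine 2 (load: 23+7=30)
  J=6 → Machine 1 (load: 28+6=34)
  J=6 → Machine 2 (load: 30+6=36)
  J=2 → Machine 1 (load: 34+2=36)
Machine loads: [36, 36]
Makespan = max = 36 time units


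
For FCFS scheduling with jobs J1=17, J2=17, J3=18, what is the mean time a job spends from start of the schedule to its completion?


Completion times:
  J1: completes at 17
  J2: completes at 34
  J3: completes at 52
Sum = 103
Average = 103/3
= 34.33


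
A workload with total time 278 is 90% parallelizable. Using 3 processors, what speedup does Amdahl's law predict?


Amdahl's law: T_p = T × ((1-p) + p/N)
= 278 × ((1-0.9) + 0.9/3)
= 278 × (0.10 + 0.3000)
= 278 × 0.4000
= 111.20
Speedup = 278/111.20
= 2.50×


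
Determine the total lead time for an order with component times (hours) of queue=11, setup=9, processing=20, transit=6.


Lead time = queue + setup + processing + transit
= 11 + 9 + 20 + 6
= 46 hours


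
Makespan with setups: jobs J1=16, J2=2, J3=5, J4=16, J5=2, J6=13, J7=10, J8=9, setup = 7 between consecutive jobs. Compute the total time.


Makespan = Σ processing + (n-1) × setup
= (16 + 2 + 5 + 16 + 2 + 13 + 10 + 9) + (8-1)×7
= 73 + 49
= 122 time units


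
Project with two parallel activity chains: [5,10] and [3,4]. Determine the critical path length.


Path A: 5 + 10 = 15
Path B: 3 + 4 = 7
Critical path = longest = max(15, 7)
= 15 (Path A)


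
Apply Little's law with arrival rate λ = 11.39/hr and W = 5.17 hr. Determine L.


Little's law: L = λ × W
= 11.39 × 5.17
= 58.89


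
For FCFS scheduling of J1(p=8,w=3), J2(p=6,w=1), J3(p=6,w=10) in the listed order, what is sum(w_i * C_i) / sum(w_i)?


Completion times:
  J1: C=8, w×C=3×8=24
  J2: C=14, w×C=1×14=14
  J3: C=20, w×C=10×20=200
Sum w×C = 238
Sum w = 14
Weighted avg = 238/14
= 17.00


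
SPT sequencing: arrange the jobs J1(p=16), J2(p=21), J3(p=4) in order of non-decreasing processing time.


SPT: sort by shortest processing time
  J3: p=4
  J1: p=16
  J2: p=21
Order: J3 → J1 → J2


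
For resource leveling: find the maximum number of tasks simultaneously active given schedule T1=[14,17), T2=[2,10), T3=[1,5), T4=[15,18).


Check each time point for overlaps:
  t=2: 2 tasks active (T2, T3)
Max concurrent = 2


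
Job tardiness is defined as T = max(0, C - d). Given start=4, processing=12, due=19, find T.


Completion = start + processing = 4 + 12 = 16
Tardiness = max(0, C - d) = max(0, 16 - 19)
= max(0, -3)
= 0


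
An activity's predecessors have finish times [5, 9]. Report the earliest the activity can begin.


ES = max of all predecessor completion times
Predecessors: [5, 9]
ES = max(5, 9)
= 9


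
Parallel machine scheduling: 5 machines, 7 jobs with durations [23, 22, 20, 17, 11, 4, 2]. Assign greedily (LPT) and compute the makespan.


Jobs (LPT sorted): [23, 22, 20, 17, 11, 4, 2]
Machines: 5
  J=23 → Machine 1 (load: 0+23=23)
  J=22 → Machine 2 (load: 0+22=22)
  J=20 → Machine 3 (load: 0+20=20)
  J=17 → Machine 4 (load: 0+17=17)
  J=11 → Machine 5 (load: 0+11=11)
  J=4 → Machine 5 (load: 11+4=15)
  J=2 → Machine 5 (load: 15+2=17)
Machine loads: [23, 22, 20, 17, 17]
Makespan = max = 23 time units


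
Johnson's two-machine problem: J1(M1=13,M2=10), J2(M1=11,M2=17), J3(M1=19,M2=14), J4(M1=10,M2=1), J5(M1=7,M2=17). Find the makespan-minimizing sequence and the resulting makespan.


Johnson's rule:
Group 1 (M1≤M2, sort by M1): ['J5', 'J2']
Group 2 (M1>M2, sort desc M2): ['J3', 'J1', 'J4']
Sequence: J5 → J2 → J3 → J1 → J4
Makespan calculation:
  J5: M1 done=7, M2 done=24
  J2: M1 done=18, M2 done=41
  J3: M1 done=37, M2 done=55
  J1: M1 done=50, M2 done=65
  J4: M1 done=60, M2 done=66
= Sequence: J5 → J2 → J3 → J1 → J4, Makespan: 66


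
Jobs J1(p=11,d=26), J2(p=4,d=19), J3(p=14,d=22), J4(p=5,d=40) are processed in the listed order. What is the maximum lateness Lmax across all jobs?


Lateness per job (L = C - d):
  J1: C=11, d=26, L=-15
  J2: C=15, d=19, L=-4
  J3: C=29, d=22, L=7
  J4: C=34, d=40, L=-6
Lmax = max(-15, -4, 7, -6)
= 7


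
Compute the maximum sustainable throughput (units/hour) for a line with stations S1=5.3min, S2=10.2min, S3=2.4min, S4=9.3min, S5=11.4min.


Bottleneck = longest station time
Station times: [5.3, 10.2, 2.4, 9.3, 11.4]
Max = 11.4 min
Rate = 60 / 11.4
= 5.26 units/hour (bottleneck: 11.4min)


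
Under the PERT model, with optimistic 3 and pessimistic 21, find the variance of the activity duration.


σ² = ((p - o) / 6)² = (p - o)² / 36
= (21 - 3)² / 36
= 18² / 36
= 324 / 36
= 9.0000


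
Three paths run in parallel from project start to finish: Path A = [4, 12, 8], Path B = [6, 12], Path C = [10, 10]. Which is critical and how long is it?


Path A: 4 + 12 + 8 = 24
Path B: 6 + 12 = 18
Path C: 10 + 10 = 20
Critical path = longest = max(24, 18, 20)
= 24 (Path A)


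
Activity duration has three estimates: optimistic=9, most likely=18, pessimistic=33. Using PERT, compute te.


te = (o + 4m + p) / 6
= (9 + 4×18 + 33) / 6
= (9 + 72 + 33) / 6
= 114 / 6
= 19.00


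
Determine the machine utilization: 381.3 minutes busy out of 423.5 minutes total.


Utilization = busy / total × 100
= 381.3 / 423.5 × 100
= 90.0%


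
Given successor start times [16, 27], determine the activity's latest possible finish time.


LF = min of all successor start times
Successors start at: [16, 27]
LF = min(16, 27)
= 16


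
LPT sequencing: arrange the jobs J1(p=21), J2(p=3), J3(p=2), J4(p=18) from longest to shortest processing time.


LPT: sort by longest processing time first
  J1: p=21
  J4: p=18
  J2: p=3
  J3: p=2
Order: J1 → J4 → J2 → J3


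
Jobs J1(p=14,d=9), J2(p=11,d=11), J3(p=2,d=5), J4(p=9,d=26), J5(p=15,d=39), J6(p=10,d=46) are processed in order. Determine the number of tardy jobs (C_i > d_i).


Completion vs due date:
  J1: C=14, d=9 → TARDY
  J2: C=25, d=11 → TARDY
  J3: C=27, d=5 → TARDY
  J4: C=36, d=26 → TARDY
  J5: C=51, d=39 → TARDY
  J6: C=61, d=46 → TARDY
Tardy jobs: J1, J2, J3, J4, J5, J6
Count = 6


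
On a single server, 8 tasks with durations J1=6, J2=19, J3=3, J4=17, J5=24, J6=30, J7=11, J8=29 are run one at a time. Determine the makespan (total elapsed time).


Sequential makespan: sum all processing times
= 6 + 19 + 3 + 17 + 24 + 30 + 11 + 29
= 139 time units


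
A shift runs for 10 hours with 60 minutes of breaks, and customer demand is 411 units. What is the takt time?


Available = 10×60 - 60 = 540 min
Takt time = 540 / 411
= 1.31 min/unit


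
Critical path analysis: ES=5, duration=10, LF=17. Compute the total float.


EF = ES + duration = 5 + 10 = 15
LS = LF - duration = 17 - 10 = 7
Total Float = LF - EF = 17 - 15
(or LS - ES = 7 - 5)
= 2


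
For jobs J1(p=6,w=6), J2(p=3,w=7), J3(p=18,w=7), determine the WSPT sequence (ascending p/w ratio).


WSPT (Smith's rule): sort by p/w ascending
  J2: p/w = 3/7 = 0.429
  J1: p/w = 6/6 = 1.000
  J3: p/w = 18/7 = 2.571
Order: J2 → J1 → J3


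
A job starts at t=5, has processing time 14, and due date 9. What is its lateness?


Completion = 5 + 14 = 19
Lateness = C - d = 19 - 9
= 10


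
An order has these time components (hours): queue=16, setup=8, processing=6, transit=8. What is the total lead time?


Lead time = queue + setup + processing + transit
= 16 + 8 + 6 + 8
= 38 hours


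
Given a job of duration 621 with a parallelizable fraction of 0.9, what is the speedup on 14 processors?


Amdahl's law: T_p = T × ((1-p) + p/N)
= 621 × ((1-0.9) + 0.9/14)
= 621 × (0.10 + 0.0643)
= 621 × 0.1643
= 102.02
Speedup = 621/102.02
= 6.09×


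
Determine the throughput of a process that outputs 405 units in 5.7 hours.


Throughput = units / time
= 405 / 5.7
= 71.1 units/hour


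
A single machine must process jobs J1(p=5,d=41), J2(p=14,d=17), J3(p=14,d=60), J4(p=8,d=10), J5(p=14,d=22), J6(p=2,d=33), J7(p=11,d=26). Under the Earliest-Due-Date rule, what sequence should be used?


EDD: sort by earliest due date
  J4: d=10, p=8
  J2: d=17, p=14
  J5: d=22, p=14
  J7: d=26, p=11
  J6: d=33, p=2
  J1: d=41, p=5
  J3: d=60, p=14
Order: J4 → J2 → J5 → J7 → J6 → J1 → J3


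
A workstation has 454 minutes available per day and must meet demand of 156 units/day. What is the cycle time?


Cycle time = available time / demand
= 454 / 156
= 2.91 min/unit


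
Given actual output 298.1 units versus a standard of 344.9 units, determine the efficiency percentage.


Efficiency = (actual / standard) × 100
= (298.1 / 344.9) × 100
= 86.4%


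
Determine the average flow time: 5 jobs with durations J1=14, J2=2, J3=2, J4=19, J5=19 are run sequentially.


Completion times:
  J1: completes at 14
  J2: completes at 16
  J3: completes at 18
  J4: completes at 37
  J5: completes at 56
Sum = 141
Average = 141/5
= 28.20


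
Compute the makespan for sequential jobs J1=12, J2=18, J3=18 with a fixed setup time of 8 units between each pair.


Makespan = Σ processing + (n-1) × setup
= (12 + 18 + 18) + (3-1)×8
= 48 + 16
= 64 time units


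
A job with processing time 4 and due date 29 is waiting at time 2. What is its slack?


Slack = due - current_time - processing
= 29 - 2 - 4
= 23


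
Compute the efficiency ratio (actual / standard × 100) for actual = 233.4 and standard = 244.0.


Efficiency = (actual / standard) × 100
= (233.4 / 244.0) × 100
= 95.7%


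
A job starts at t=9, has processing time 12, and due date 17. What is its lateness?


Completion = 9 + 12 = 21
Lateness = C - d = 21 - 17
= 4


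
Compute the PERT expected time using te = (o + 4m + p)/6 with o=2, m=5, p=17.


te = (o + 4m + p) / 6
= (2 + 4×5 + 17) / 6
= (2 + 20 + 17) / 6
= 39 / 6
= 6.50


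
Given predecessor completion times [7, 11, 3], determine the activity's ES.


ES = max of all predecessor completion times
Predecessors: [7, 11, 3]
ES = max(7, 11, 3)
= 11


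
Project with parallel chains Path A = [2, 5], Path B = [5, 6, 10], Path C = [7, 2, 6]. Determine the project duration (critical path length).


Path A: 2 + 5 = 7
Path B: 5 + 6 + 10 = 21
Path C: 7 + 2 + 6 = 15
Critical path = longest = max(7, 21, 15)
= 21 (Path B)


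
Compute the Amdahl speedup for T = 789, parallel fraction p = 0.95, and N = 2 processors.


Amdahl's law: T_p = T × ((1-p) + p/N)
= 789 × ((1-0.95) + 0.95/2)
= 789 × (0.05 + 0.4750)
= 789 × 0.5250
= 414.23
Speedup = 789/414.23
= 1.90×


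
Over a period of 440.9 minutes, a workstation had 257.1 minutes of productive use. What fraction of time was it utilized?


Utilization = busy / total × 100
= 257.1 / 440.9 × 100
= 58.3%


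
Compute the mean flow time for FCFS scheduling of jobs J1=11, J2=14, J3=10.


Completion times:
  J1: completes at 11
  J2: completes at 25
  J3: completes at 35
Sum = 71
Average = 71/3
= 23.67


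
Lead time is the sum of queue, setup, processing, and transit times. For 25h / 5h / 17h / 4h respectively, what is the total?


Lead time = queue + setup + processing + transit
= 25 + 5 + 17 + 4
= 51 hours


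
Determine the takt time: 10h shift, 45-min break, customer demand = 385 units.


Available = 10×60 - 45 = 555 min
Takt time = 555 / 385
= 1.44 min/unit


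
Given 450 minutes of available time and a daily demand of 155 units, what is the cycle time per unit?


Cycle time = available time / demand
= 450 / 155
= 2.90 min/unit


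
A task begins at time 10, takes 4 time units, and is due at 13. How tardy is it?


Completion = start + processing = 10 + 4 = 14
Tardiness = max(0, C - d) = max(0, 14 - 13)
= max(0, 1)
= 1


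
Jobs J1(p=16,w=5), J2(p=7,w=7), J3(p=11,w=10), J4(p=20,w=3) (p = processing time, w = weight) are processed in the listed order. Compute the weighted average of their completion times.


Completion times:
  J1: C=16, w×C=5×16=80
  J2: C=23, w×C=7×23=161
  J3: C=34, w×C=10×34=340
  J4: C=54, w×C=3×54=162
Sum w×C = 743
Sum w = 25
Weighted avg = 743/25
= 29.72


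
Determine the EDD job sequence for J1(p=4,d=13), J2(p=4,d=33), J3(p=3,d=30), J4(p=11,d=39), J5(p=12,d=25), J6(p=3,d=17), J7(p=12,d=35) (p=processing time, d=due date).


EDD: sort by earliest due date
  J1: d=13, p=4
  J6: d=17, p=3
  J5: d=25, p=12
  J3: d=30, p=3
  J2: d=33, p=4
  J7: d=35, p=12
  J4: d=39, p=11
Order: J1 → J6 → J5 → J3 → J2 → J7 → J4


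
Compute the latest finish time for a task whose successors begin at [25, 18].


LF = min of all successor start times
Successors start at: [25, 18]
LF = min(25, 18)
= 18


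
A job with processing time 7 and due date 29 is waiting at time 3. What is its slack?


Slack = due - current_time - processing
= 29 - 3 - 7
= 19


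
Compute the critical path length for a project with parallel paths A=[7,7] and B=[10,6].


Path A: 7 + 7 = 14
Path B: 10 + 6 = 16
Critical path = longest = max(14, 16)
= 16 (Path B)


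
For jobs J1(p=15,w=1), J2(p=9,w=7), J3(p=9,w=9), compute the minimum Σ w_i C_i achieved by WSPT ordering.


WSPT order (by p/w): J3 → J2 → J1
  J3: C=9, w·C=9×9=81
  J2: C=18, w·C=7×18=126
  J1: C=33, w·C=1×33=33
Σ w·C = 240
= 240


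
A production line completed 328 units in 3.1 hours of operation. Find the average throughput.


Throughput = units / time
= 328 / 3.1
= 105.8 units/hour


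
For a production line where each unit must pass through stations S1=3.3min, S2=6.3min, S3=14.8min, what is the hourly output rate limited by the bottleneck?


Bottleneck = longest station time
Station times: [3.3, 6.3, 14.8]
Max = 14.8 min
Rate = 60 / 14.8
= 4.05 units/hour (bottleneck: 14.8min)


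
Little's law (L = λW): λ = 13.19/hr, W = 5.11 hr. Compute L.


Little's law: L = λ × W
= 13.19 × 5.11
= 67.40


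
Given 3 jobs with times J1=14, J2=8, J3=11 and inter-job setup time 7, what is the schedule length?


Makespan = Σ processing + (n-1) × setup
= (14 + 8 + 11) + (3-1)×7
= 33 + 14
= 47 time units


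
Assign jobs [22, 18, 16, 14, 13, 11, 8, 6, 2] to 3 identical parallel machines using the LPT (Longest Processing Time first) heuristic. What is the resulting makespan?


Jobs (LPT sorted): [22, 18, 16, 14, 13, 11, 8, 6, 2]
Machines: 3
  J=22 → Machine 1 (load: 0+22=22)
  J=18 → Machine 2 (load: 0+18=18)
  J=16 → Machine 3 (load: 0+16=16)
  J=14 → Machine 3 (load: 16+14=30)
  J=13 → Machine 2 (load: 18+13=31)
  J=11 → Machine 1 (load: 22+11=33)
  J=8 → Machine 3 (load: 30+8=38)
  J=6 → Machine 2 (load: 31+6=37)
  J=2 → Machine 1 (load: 33+2=35)
Machine loads: [35, 37, 38]
Makespan = max = 38 time units


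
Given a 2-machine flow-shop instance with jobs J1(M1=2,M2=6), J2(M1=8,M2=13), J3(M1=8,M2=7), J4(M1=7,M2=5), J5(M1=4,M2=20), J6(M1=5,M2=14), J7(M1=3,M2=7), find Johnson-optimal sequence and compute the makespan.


Johnson's rule:
Group 1 (M1≤M2, sort by M1): ['J1', 'J7', 'J5', 'J6', 'J2']
Group 2 (M1>M2, sort desc M2): ['J3', 'J4']
Sequence: J1 → J7 → J5 → J6 → J2 → J3 → J4
Makespan calculation:
  J1: M1 done=2, M2 done=8
  J7: M1 done=5, M2 done=15
  J5: M1 done=9, M2 done=35
  J6: M1 done=14, M2 done=49
  J2: M1 done=22, M2 done=62
  J3: M1 done=30, M2 done=69
  J4: M1 done=37, M2 done=74
= Sequence: J1 → J7 → J5 → J6 → J2 → J3 → J4, Makespan: 74


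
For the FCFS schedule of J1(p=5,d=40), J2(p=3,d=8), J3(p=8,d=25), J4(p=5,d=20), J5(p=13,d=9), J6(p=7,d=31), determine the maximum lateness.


Lateness per job (L = C - d):
  J1: C=5, d=40, L=-35
  J2: C=8, d=8, L=0
  J3: C=16, d=25, L=-9
  J4: C=21, d=20, L=1
  J5: C=34, d=9, L=25
  J6: C=41, d=31, L=10
Lmax = max(-35, 0, -9, 1, 25, 10)
= 25


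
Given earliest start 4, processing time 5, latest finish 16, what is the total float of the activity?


EF = ES + duration = 4 + 5 = 9
LS = LF - duration = 16 - 5 = 11
Total Float = LF - EF = 16 - 9
(or LS - ES = 11 - 4)
= 7


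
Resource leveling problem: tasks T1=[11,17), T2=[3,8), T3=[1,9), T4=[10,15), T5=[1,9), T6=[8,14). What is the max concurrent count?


Check each time point for overlaps:
  t=3: 3 tasks active (T2, T3, T5)
Max concurrent = 3


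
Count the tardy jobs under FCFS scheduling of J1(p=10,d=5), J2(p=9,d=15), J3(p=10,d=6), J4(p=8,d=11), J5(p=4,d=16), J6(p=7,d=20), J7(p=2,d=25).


Completion vs due date:
  J1: C=10, d=5 → TARDY
  J2: C=19, d=15 → TARDY
  J3: C=29, d=6 → TARDY
  J4: C=37, d=11 → TARDY
  J5: C=41, d=16 → TARDY
  J6: C=48, d=20 → TARDY
  J7: C=50, d=25 → TARDY
Tardy jobs: J1, J2, J3, J4, J5, J6, J7
Count = 7


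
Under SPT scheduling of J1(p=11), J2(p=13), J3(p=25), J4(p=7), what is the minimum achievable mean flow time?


SPT order: J4 → J1 → J2 → J3
Completion times:
  J4: C=7
  J1: C=18
  J2: C=31
  J3: C=56
Sum = 112, n = 4
Mean flow = 112/4
= 28.00


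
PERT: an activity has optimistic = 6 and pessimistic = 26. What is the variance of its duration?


σ² = ((p - o) / 6)² = (p - o)² / 36
= (26 - 6)² / 36
= 20² / 36
= 400 / 36
= 11.1111


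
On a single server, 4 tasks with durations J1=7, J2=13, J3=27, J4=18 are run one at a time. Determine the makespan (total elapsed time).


Sequential makespan: sum all processing times
= 7 + 13 + 27 + 18
= 65 time units


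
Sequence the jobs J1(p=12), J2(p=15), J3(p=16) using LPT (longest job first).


LPT: sort by longest processing time first
  J3: p=16
  J2: p=15
  J1: p=12
Order: J3 → J2 → J1


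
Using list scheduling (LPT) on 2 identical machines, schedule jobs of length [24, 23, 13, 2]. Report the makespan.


Jobs (LPT sorted): [24, 23, 13, 2]
Machines: 2
  J=24 → Machine 1 (load: 0+24=24)
  J=23 → Machine 2 (load: 0+23=23)
  J=13 → Machine 2 (load: 23+13=36)
  J=2 → Machine 1 (load: 24+2=26)
Machine loads: [26, 36]
Makespan = max = 36 time units


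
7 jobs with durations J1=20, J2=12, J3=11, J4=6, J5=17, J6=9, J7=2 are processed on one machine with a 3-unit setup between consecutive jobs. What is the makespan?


Makespan = Σ processing + (n-1) × setup
= (20 + 12 + 11 + 6 + 17 + 9 + 2) + (7-1)×3
= 77 + 18
= 95 time units


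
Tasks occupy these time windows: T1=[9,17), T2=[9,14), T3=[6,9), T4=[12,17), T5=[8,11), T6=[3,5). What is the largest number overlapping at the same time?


Check each time point for overlaps:
  t=9: 3 tasks active (T1, T2, T5)
Max concurrent = 3


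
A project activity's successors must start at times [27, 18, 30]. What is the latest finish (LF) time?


LF = min of all successor start times
Successors start at: [27, 18, 30]
LF = min(27, 18, 30)
= 18


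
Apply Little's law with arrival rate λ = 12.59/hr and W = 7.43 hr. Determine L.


Little's law: L = λ × W
= 12.59 × 7.43
= 93.54


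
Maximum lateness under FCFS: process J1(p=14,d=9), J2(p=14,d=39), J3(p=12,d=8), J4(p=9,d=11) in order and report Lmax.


Lateness per job (L = C - d):
  J1: C=14, d=9, L=5
  J2: C=28, d=39, L=-11
  J3: C=40, d=8, L=32
  J4: C=49, d=11, L=38
Lmax = max(5, -11, 32, 38)
= 38


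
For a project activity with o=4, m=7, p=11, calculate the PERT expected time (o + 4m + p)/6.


te = (o + 4m + p) / 6
= (4 + 4×7 + 11) / 6
= (4 + 28 + 11) / 6
= 43 / 6
= 7.17


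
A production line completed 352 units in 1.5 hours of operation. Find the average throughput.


Throughput = units / time
= 352 / 1.5
= 234.7 units/hour


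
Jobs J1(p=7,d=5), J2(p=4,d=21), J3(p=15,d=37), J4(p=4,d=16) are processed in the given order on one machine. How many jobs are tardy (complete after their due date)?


Completion vs due date:
  J1: C=7, d=5 → TARDY
  J2: C=11, d=21 → on time
  J3: C=26, d=37 → on time
  J4: C=30, d=16 → TARDY
Tardy jobs: J1, J4
Count = 2


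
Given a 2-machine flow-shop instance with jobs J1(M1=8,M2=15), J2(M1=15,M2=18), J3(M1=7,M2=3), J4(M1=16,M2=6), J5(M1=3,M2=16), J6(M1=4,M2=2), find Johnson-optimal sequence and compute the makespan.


Johnson's rule:
Group 1 (M1≤M2, sort by M1): ['J5', 'J1', 'J2']
Group 2 (M1>M2, sort desc M2): ['J4', 'J3', 'J6']
Sequence: J5 → J1 → J2 → J4 → J3 → J6
Makespan calculation:
  J5: M1 done=3, M2 done=19
  J1: M1 done=11, M2 done=34
  J2: M1 done=26, M2 done=52
  J4: M1 done=42, M2 done=58
  J3: M1 done=49, M2 done=61
  J6: M1 done=53, M2 done=63
= Sequence: J5 → J1 → J2 → J4 → J3 → J6, Makespan: 63


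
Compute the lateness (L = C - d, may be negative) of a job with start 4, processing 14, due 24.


Completion = 4 + 14 = 18
Lateness = C - d = 18 - 24
= -6


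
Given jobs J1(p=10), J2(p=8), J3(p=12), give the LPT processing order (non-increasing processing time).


LPT: sort by longest processing time first
  J3: p=12
  J1: p=10
  J2: p=8
Order: J3 → J1 → J2


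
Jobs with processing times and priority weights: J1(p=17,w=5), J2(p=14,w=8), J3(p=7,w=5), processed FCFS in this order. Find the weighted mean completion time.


Completion times:
  J1: C=17, w×C=5×17=85
  J2: C=31, w×C=8×31=248
  J3: C=38, w×C=5×38=190
Sum w×C = 523
Sum w = 18
Weighted avg = 523/18
= 29.06


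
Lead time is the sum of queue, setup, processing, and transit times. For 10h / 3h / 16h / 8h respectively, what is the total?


Lead time = queue + setup + processing + transit
= 10 + 3 + 16 + 8
= 37 hours


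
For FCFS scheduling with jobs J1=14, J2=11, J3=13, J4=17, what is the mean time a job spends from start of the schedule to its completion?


Completion times:
  J1: completes at 14
  J2: completes at 25
  J3: completes at 38
  J4: completes at 55
Sum = 132
Average = 132/4
= 33.00


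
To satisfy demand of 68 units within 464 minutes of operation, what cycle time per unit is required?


Cycle time = available time / demand
= 464 / 68
= 6.82 min/unit


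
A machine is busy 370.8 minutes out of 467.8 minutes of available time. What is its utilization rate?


Utilization = busy / total × 100
= 370.8 / 467.8 × 100
= 79.3%


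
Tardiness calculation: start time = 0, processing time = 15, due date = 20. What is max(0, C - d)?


Completion = start + processing = 0 + 15 = 15
Tardiness = max(0, C - d) = max(0, 15 - 20)
= max(0, -5)
= 0


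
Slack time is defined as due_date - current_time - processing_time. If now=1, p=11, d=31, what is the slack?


Slack = due - current_time - processing
= 31 - 1 - 11
= 19


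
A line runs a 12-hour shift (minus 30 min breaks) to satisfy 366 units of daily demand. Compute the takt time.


Available = 12×60 - 30 = 690 min
Takt time = 690 / 366
= 1.89 min/unit
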